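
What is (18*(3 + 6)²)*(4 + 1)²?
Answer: 36450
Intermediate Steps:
(18*(3 + 6)²)*(4 + 1)² = (18*9²)*5² = (18*81)*25 = 1458*25 = 36450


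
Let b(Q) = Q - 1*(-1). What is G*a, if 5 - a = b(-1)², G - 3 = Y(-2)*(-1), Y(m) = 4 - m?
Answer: -15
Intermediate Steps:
b(Q) = 1 + Q (b(Q) = Q + 1 = 1 + Q)
G = -3 (G = 3 + (4 - 1*(-2))*(-1) = 3 + (4 + 2)*(-1) = 3 + 6*(-1) = 3 - 6 = -3)
a = 5 (a = 5 - (1 - 1)² = 5 - 1*0² = 5 - 1*0 = 5 + 0 = 5)
G*a = -3*5 = -15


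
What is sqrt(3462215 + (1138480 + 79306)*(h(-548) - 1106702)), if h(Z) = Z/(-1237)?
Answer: I*sqrt(2062242731157292597)/1237 ≈ 1.1609e+6*I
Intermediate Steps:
h(Z) = -Z/1237 (h(Z) = Z*(-1/1237) = -Z/1237)
sqrt(3462215 + (1138480 + 79306)*(h(-548) - 1106702)) = sqrt(3462215 + (1138480 + 79306)*(-1/1237*(-548) - 1106702)) = sqrt(3462215 + 1217786*(548/1237 - 1106702)) = sqrt(3462215 + 1217786*(-1368989826/1237)) = sqrt(3462215 - 1667136644245236/1237) = sqrt(-1667132361485281/1237) = I*sqrt(2062242731157292597)/1237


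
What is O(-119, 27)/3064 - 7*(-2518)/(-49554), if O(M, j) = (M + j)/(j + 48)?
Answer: -168958907/474479550 ≈ -0.35609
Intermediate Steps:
O(M, j) = (M + j)/(48 + j)
O(-119, 27)/3064 - 7*(-2518)/(-49554) = ((-119 + 27)/(48 + 27))/3064 - 7*(-2518)/(-49554) = (-92/75)*(1/3064) + 17626*(-1/49554) = ((1/75)*(-92))*(1/3064) - 8813/24777 = -92/75*1/3064 - 8813/24777 = -23/57450 - 8813/24777 = -168958907/474479550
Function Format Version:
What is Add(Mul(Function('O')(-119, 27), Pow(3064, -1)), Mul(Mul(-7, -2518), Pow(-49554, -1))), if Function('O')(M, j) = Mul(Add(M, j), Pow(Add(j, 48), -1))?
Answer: Rational(-168958907, 474479550) ≈ -0.35609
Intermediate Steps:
Function('O')(M, j) = Mul(Pow(Add(48, j), -1), Add(M, j)) (Function('O')(M, j) = Mul(Add(M, j), Pow(Add(48, j), -1)) = Mul(Pow(Add(48, j), -1), Add(M, j)))
Add(Mul(Function('O')(-119, 27), Pow(3064, -1)), Mul(Mul(-7, -2518), Pow(-49554, -1))) = Add(Mul(Mul(Pow(Add(48, 27), -1), Add(-119, 27)), Pow(3064, -1)), Mul(Mul(-7, -2518), Pow(-49554, -1))) = Add(Mul(Mul(Pow(75, -1), -92), Rational(1, 3064)), Mul(17626, Rational(-1, 49554))) = Add(Mul(Mul(Rational(1, 75), -92), Rational(1, 3064)), Rational(-8813, 24777)) = Add(Mul(Rational(-92, 75), Rational(1, 3064)), Rational(-8813, 24777)) = Add(Rational(-23, 57450), Rational(-8813, 24777)) = Rational(-168958907, 474479550)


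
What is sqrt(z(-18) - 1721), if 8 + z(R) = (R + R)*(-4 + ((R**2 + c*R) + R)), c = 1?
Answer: I*sqrt(11953) ≈ 109.33*I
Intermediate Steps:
z(R) = -8 + 2*R*(-4 + R**2 + 2*R) (z(R) = -8 + (R + R)*(-4 + ((R**2 + 1*R) + R)) = -8 + (2*R)*(-4 + ((R**2 + R) + R)) = -8 + (2*R)*(-4 + ((R + R**2) + R)) = -8 + (2*R)*(-4 + (R**2 + 2*R)) = -8 + (2*R)*(-4 + R**2 + 2*R) = -8 + 2*R*(-4 + R**2 + 2*R))
sqrt(z(-18) - 1721) = sqrt((-8 - 8*(-18) + 2*(-18)**3 + 4*(-18)**2) - 1721) = sqrt((-8 + 144 + 2*(-5832) + 4*324) - 1721) = sqrt((-8 + 144 - 11664 + 1296) - 1721) = sqrt(-10232 - 1721) = sqrt(-11953) = I*sqrt(11953)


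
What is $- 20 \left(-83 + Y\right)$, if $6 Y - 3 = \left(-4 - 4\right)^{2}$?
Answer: $\frac{4310}{3} \approx 1436.7$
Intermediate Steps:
$Y = \frac{67}{6}$ ($Y = \frac{1}{2} + \frac{\left(-4 - 4\right)^{2}}{6} = \frac{1}{2} + \frac{\left(-8\right)^{2}}{6} = \frac{1}{2} + \frac{1}{6} \cdot 64 = \frac{1}{2} + \frac{32}{3} = \frac{67}{6} \approx 11.167$)
$- 20 \left(-83 + Y\right) = - 20 \left(-83 + \frac{67}{6}\right) = \left(-20\right) \left(- \frac{431}{6}\right) = \frac{4310}{3}$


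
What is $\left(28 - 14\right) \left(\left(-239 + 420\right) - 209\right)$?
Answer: $-392$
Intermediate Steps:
$\left(28 - 14\right) \left(\left(-239 + 420\right) - 209\right) = \left(28 - 14\right) \left(181 - 209\right) = 14 \left(-28\right) = -392$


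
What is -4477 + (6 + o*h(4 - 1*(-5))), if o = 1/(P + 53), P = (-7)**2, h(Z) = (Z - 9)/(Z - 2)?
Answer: -4471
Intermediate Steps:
h(Z) = (-9 + Z)/(-2 + Z)
P = 49
o = 1/102 (o = 1/(49 + 53) = 1/102 ≈ 0.0098039)
-4477 + (6 + o*h(4 - 1*(-5))) = -4477 + (6 + ((-9 + (4 - 1*(-5)))/(-2 + (4 - 1*(-5))))/102) = -4477 + (6 + ((-9 + (4 + 5))/(-2 + (4 + 5)))/102) = -4477 + (6 + ((-9 + 9)/(-2 + 9))/102) = -4477 + (6 + (0/7)/102) = -4477 + (6 + ((1/7)*0)/102) = -4477 + (6 + (1/102)*0) = -4477 + (6 + 0) = -4477 + 6 = -4471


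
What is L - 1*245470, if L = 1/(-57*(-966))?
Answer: -13516069139/55062 ≈ -2.4547e+5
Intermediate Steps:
L = 1/55062 ≈ 1.8161e-5
L - 1*245470 = 1/55062 - 1*245470 = 1/55062 - 245470 = -13516069139/55062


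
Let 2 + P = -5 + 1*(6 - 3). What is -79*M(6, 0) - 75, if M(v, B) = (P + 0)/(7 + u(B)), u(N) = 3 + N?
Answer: -217/5 ≈ -43.400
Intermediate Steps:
P = -4 (P = -2 + (-5 + 1*(6 - 3)) = -2 + (-5 + 1*3) = -2 + (-5 + 3) = -2 - 2 = -4)
M(v, B) = -4/(10 + B) (M(v, B) = (-4 + 0)/(7 + (3 + B)) = -4/(10 + B))
-79*M(6, 0) - 75 = -(-316)/(10 + 0) - 75 = -(-316)/10 - 75 = -79*(-⅖) - 75 = 158/5 - 75 = -217/5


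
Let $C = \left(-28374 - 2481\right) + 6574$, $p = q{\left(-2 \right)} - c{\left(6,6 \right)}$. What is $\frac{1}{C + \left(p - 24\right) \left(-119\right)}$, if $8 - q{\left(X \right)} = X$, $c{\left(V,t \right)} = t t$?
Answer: $- \frac{1}{18331} \approx -5.4552 \cdot 10^{-5}$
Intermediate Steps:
$c{\left(V,t \right)} = t^{2}$
$q{\left(X \right)} = 8 - X$
$p = -26$ ($p = \left(8 - -2\right) - 6^{2} = \left(8 + 2\right) - 36 = 10 - 36 = -26$)
$C = -24281$ ($C = -30855 + 6574 = -24281$)
$\frac{1}{C + \left(p - 24\right) \left(-119\right)} = \frac{1}{-24281 + \left(-26 - 24\right) \left(-119\right)} = \frac{1}{-24281 - -5950} = \frac{1}{-24281 + 5950} = \frac{1}{-18331} = - \frac{1}{18331}$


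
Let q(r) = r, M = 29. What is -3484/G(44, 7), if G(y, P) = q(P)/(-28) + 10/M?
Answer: -404144/11 ≈ -36740.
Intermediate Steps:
G(y, P) = 10/29 - P/28 (G(y, P) = P/(-28) + 10/29 = P*(-1/28) + 10*(1/29) = -P/28 + 10/29 = 10/29 - P/28)
-3484/G(44, 7) = -3484/(10/29 - 1/28*7) = -3484/(10/29 - 1/4) = -3484/11/116 = -3484*116/11 = -404144/11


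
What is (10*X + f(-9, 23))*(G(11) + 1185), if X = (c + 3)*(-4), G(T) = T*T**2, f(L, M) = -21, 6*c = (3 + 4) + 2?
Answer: -505716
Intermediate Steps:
c = 3/2 (c = ((3 + 4) + 2)/6 = (7 + 2)/6 = (1/6)*9 = 3/2 ≈ 1.5000)
G(T) = T**3
X = -18 (X = (3/2 + 3)*(-4) = (9/2)*(-4) = -18)
(10*X + f(-9, 23))*(G(11) + 1185) = (10*(-18) - 21)*(11**3 + 1185) = (-180 - 21)*(1331 + 1185) = -201*2516 = -505716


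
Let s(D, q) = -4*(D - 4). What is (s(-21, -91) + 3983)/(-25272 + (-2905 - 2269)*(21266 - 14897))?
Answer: -1361/10992826 ≈ -0.00012381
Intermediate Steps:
s(D, q) = 16 - 4*D (s(D, q) = -4*(-4 + D) = 16 - 4*D)
(s(-21, -91) + 3983)/(-25272 + (-2905 - 2269)*(21266 - 14897)) = ((16 - 4*(-21)) + 3983)/(-25272 + (-2905 - 2269)*(21266 - 14897)) = ((16 + 84) + 3983)/(-25272 - 5174*6369) = (100 + 3983)/(-25272 - 32953206) = 4083/(-32978478) = 4083*(-1/32978478) = -1361/10992826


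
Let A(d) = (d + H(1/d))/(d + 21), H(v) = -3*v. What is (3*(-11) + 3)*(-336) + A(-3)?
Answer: 90719/9 ≈ 10080.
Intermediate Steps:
A(d) = (d - 3/d)/(21 + d) (A(d) = (d - 3/d)/(d + 21) = (d - 3/d)/(21 + d))
(3*(-11) + 3)*(-336) + A(-3) = (3*(-11) + 3)*(-336) + (-3 + (-3)²)/((-3)*(21 - 3)) = (-33 + 3)*(-336) - ⅓*(-3 + 9)/18 = -30*(-336) - ⅓*1/18*6 = 10080 - ⅑ = 90719/9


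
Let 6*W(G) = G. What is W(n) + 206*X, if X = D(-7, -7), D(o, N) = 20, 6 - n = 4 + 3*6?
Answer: 12352/3 ≈ 4117.3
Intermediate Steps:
n = -16 (n = 6 - (4 + 3*6) = 6 - (4 + 18) = 6 - 1*22 = 6 - 22 = -16)
X = 20
W(G) = G/6
W(n) + 206*X = (1/6)*(-16) + 206*20 = -8/3 + 4120 = 12352/3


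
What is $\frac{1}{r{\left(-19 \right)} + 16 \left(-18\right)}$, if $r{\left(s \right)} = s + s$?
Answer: $- \frac{1}{326} \approx -0.0030675$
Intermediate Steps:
$r{\left(s \right)} = 2 s$
$\frac{1}{r{\left(-19 \right)} + 16 \left(-18\right)} = \frac{1}{2 \left(-19\right) + 16 \left(-18\right)} = \frac{1}{-38 - 288} = \frac{1}{-326} = - \frac{1}{326}$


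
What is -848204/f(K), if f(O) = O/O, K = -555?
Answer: -848204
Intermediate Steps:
f(O) = 1
-848204/f(K) = -848204/1 = -848204*1 = -848204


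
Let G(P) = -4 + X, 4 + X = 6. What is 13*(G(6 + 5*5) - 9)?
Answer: -143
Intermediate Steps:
X = 2 (X = -4 + 6 = 2)
G(P) = -2 (G(P) = -4 + 2 = -2)
13*(G(6 + 5*5) - 9) = 13*(-2 - 9) = 13*(-11) = -143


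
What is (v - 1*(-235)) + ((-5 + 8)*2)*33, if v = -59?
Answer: 374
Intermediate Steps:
(v - 1*(-235)) + ((-5 + 8)*2)*33 = (-59 - 1*(-235)) + ((-5 + 8)*2)*33 = (-59 + 235) + (3*2)*33 = 176 + 6*33 = 176 + 198 = 374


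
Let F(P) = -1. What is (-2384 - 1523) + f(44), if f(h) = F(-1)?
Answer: -3908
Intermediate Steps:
f(h) = -1
(-2384 - 1523) + f(44) = (-2384 - 1523) - 1 = -3907 - 1 = -3908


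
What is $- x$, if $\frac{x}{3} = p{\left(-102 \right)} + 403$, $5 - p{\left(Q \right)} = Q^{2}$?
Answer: $29988$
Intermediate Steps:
$p{\left(Q \right)} = 5 - Q^{2}$
$x = -29988$ ($x = 3 \left(\left(5 - \left(-102\right)^{2}\right) + 403\right) = 3 \left(\left(5 - 10404\right) + 403\right) = 3 \left(-10399 + 403\right) = 3 \left(-9996\right) = -29988$)
$- x = \left(-1\right) \left(-29988\right) = 29988$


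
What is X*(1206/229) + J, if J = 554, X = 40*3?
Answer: 271586/229 ≈ 1186.0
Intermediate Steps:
X = 120
X*(1206/229) + J = 120*(1206/229) + 554 = 144720/229 + 554 = 271586/229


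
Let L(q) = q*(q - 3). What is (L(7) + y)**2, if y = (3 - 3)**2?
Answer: 784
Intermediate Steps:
y = 0 (y = 0**2 = 0)
L(q) = q*(-3 + q)
(L(7) + y)**2 = (7*(-3 + 7) + 0)**2 = (7*4 + 0)**2 = (28 + 0)**2 = 28**2 = 784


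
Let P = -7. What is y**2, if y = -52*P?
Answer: 132496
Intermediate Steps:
y = 364 (y = -52*(-7) = 364)
y**2 = 364**2 = 132496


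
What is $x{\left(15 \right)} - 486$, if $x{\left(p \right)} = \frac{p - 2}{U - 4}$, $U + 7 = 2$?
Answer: $- \frac{4387}{9} \approx -487.44$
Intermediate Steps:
$U = -5$ ($U = -7 + 2 = -5$)
$x{\left(p \right)} = \frac{2}{9} - \frac{p}{9}$ ($x{\left(p \right)} = \frac{p - 2}{-5 - 4} = \frac{-2 + p}{-9} = \left(-2 + p\right) \left(- \frac{1}{9}\right) = \frac{2}{9} - \frac{p}{9}$)
$x{\left(15 \right)} - 486 = \left(\frac{2}{9} - \frac{5}{3}\right) - 486 = - \frac{13}{9} - 486 = - \frac{4387}{9}$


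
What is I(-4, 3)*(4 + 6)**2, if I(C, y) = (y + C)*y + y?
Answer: 0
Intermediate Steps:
I(C, y) = y + y*(C + y) (I(C, y) = (C + y)*y + y = y*(C + y) + y = y + y*(C + y))
I(-4, 3)*(4 + 6)**2 = (3*(1 - 4 + 3))*(4 + 6)**2 = (3*0)*10**2 = 0*100 = 0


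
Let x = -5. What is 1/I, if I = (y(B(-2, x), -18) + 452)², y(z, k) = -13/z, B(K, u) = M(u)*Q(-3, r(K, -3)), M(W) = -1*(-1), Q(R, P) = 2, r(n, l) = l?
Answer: 4/793881 ≈ 5.0385e-6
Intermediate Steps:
M(W) = 1
B(K, u) = 2 (B(K, u) = 1*2 = 2)
I = 793881/4 (I = (-13/2 + 452)² = (891/2)² = 793881/4 ≈ 1.9847e+5)
1/I = 1/(793881/4) = 4/793881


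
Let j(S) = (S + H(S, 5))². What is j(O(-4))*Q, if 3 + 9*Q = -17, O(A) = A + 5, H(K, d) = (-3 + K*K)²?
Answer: -500/9 ≈ -55.556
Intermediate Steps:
H(K, d) = (-3 + K²)²
O(A) = 5 + A
j(S) = (S + (-3 + S²)²)²
Q = -20/9 (Q = -⅓ + (⅑)*(-17) = -⅓ - 17/9 = -20/9 ≈ -2.2222)
j(O(-4))*Q = ((5 - 4) + (-3 + (5 - 4)²)²)²*(-20/9) = (1 + (-3 + 1²)²)²*(-20/9) = (1 + (-3 + 1)²)²*(-20/9) = (1 + (-2)²)²*(-20/9) = (1 + 4)²*(-20/9) = 5²*(-20/9) = 25*(-20/9) = -500/9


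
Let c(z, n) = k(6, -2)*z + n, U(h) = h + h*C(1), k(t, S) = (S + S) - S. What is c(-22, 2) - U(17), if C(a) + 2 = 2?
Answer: 29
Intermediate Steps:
C(a) = 0 (C(a) = -2 + 2 = 0)
k(t, S) = S (k(t, S) = 2*S - S = S)
U(h) = h (U(h) = h + h*0 = h + 0 = h)
c(z, n) = n - 2*z (c(z, n) = -2*z + n = n - 2*z)
c(-22, 2) - U(17) = (2 - 2*(-22)) - 1*17 = (2 + 44) - 17 = 46 - 17 = 29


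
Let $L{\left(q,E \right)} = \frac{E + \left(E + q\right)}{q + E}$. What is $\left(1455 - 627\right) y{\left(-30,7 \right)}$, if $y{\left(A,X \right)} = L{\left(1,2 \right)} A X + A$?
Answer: $-314640$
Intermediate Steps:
$L{\left(q,E \right)} = \frac{q + 2 E}{E + q}$
$y{\left(A,X \right)} = A + \frac{5 A X}{3}$ ($y{\left(A,X \right)} = \frac{1 + 2 \cdot 2}{2 + 1} A X + A = \frac{1 + 4}{3} A X + A = \frac{1}{3} \cdot 5 A X + A = \frac{5 A}{3} X + A = \frac{5 A X}{3} + A = A + \frac{5 A X}{3}$)
$\left(1455 - 627\right) y{\left(-30,7 \right)} = \left(1455 - 627\right) \frac{1}{3} \left(-30\right) \left(3 + 5 \cdot 7\right) = 828 \cdot \frac{1}{3} \left(-30\right) \left(3 + 35\right) = 828 \cdot \frac{1}{3} \left(-30\right) 38 = 828 \left(-380\right) = -314640$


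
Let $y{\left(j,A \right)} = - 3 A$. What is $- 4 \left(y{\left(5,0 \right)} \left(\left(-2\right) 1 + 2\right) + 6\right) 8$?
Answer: $-192$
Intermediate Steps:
$- 4 \left(y{\left(5,0 \right)} \left(\left(-2\right) 1 + 2\right) + 6\right) 8 = - 4 \left(\left(-3\right) 0 \left(\left(-2\right) 1 + 2\right) + 6\right) 8 = - 4 \left(0 \left(-2 + 2\right) + 6\right) 8 = - 4 \left(0 \cdot 0 + 6\right) 8 = - 4 \left(0 + 6\right) 8 = \left(-4\right) 6 \cdot 8 = \left(-24\right) 8 = -192$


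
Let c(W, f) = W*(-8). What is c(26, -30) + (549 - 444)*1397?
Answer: 146477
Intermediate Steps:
c(W, f) = -8*W
c(26, -30) + (549 - 444)*1397 = -8*26 + (549 - 444)*1397 = -208 + 105*1397 = -208 + 146685 = 146477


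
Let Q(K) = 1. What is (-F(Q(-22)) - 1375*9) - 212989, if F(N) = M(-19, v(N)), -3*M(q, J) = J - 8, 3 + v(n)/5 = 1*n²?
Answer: -225370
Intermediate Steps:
v(n) = -15 + 5*n² (v(n) = -15 + 5*(1*n²) = -15 + 5*n²)
M(q, J) = 8/3 - J/3 (M(q, J) = -(J - 8)/3 = -(-8 + J)/3 = 8/3 - J/3)
F(N) = 23/3 - 5*N²/3 (F(N) = 8/3 - (-15 + 5*N²)/3 = 8/3 + (5 - 5*N²/3) = 23/3 - 5*N²/3)
(-F(Q(-22)) - 1375*9) - 212989 = (-(23/3 - 5/3*1²) - 1375*9) - 212989 = (-(23/3 - 5/3*1) - 12375) - 212989 = (-(23/3 - 5/3) - 12375) - 212989 = (-1*6 - 12375) - 212989 = (-6 - 12375) - 212989 = -12381 - 212989 = -225370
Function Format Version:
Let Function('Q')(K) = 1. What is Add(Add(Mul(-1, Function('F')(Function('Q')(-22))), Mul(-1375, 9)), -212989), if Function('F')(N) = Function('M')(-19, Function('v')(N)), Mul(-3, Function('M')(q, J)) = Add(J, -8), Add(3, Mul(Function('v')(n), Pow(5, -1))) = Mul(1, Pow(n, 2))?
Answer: -225370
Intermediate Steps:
Function('v')(n) = Add(-15, Mul(5, Pow(n, 2))) (Function('v')(n) = Add(-15, Mul(5, Mul(1, Pow(n, 2)))) = Add(-15, Mul(5, Pow(n, 2))))
Function('M')(q, J) = Add(Rational(8, 3), Mul(Rational(-1, 3), J)) (Function('M')(q, J) = Mul(Rational(-1, 3), Add(J, -8)) = Mul(Rational(-1, 3), Add(-8, J)) = Add(Rational(8, 3), Mul(Rational(-1, 3), J)))
Function('F')(N) = Add(Rational(23, 3), Mul(Rational(-5, 3), Pow(N, 2))) (Function('F')(N) = Add(Rational(8, 3), Mul(Rational(-1, 3), Add(-15, Mul(5, Pow(N, 2))))) = Add(Rational(8, 3), Add(5, Mul(Rational(-5, 3), Pow(N, 2)))) = Add(Rational(23, 3), Mul(Rational(-5, 3), Pow(N, 2))))
Add(Add(Mul(-1, Function('F')(Function('Q')(-22))), Mul(-1375, 9)), -212989) = Add(Add(Mul(-1, Add(Rational(23, 3), Mul(Rational(-5, 3), Pow(1, 2)))), Mul(-1375, 9)), -212989) = Add(Add(Mul(-1, Add(Rational(23, 3), Mul(Rational(-5, 3), 1))), -12375), -212989) = Add(Add(Mul(-1, Add(Rational(23, 3), Rational(-5, 3))), -12375), -212989) = Add(Add(Mul(-1, 6), -12375), -212989) = Add(Add(-6, -12375), -212989) = Add(-12381, -212989) = -225370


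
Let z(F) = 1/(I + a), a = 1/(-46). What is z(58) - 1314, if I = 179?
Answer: -10818116/8233 ≈ -1314.0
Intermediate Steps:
a = -1/46 ≈ -0.021739
z(F) = 46/8233 (z(F) = 1/(179 - 1/46) = 1/(8233/46) = 46/8233)
z(58) - 1314 = 46/8233 - 1314 = -10818116/8233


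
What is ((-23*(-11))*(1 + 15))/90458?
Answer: 2024/45229 ≈ 0.044750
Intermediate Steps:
((-23*(-11))*(1 + 15))/90458 = (253*16)*(1/90458) = 4048*(1/90458) = 2024/45229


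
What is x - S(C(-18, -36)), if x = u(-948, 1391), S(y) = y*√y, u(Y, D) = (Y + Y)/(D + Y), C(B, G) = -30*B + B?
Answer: -1896/443 - 1566*√58 ≈ -11931.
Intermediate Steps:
C(B, G) = -29*B
u(Y, D) = 2*Y/(D + Y) (u(Y, D) = (2*Y)/(D + Y) = 2*Y/(D + Y))
S(y) = y^(3/2)
x = -1896/443 (x = 2*(-948)/(1391 - 948) = 2*(-948)/443 = 2*(-948)*(1/443) = -1896/443 ≈ -4.2799)
x - S(C(-18, -36)) = -1896/443 - (-29*(-18))^(3/2) = -1896/443 - 522^(3/2) = -1896/443 - 1566*√58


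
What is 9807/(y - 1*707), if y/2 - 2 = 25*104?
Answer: 3269/1499 ≈ 2.1808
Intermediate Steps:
y = 5204 (y = 4 + 2*(25*104) = 4 + 2*2600 = 4 + 5200 = 5204)
9807/(y - 1*707) = 9807/(5204 - 1*707) = 9807/(5204 - 707) = 9807/4497 = 9807*(1/4497) = 3269/1499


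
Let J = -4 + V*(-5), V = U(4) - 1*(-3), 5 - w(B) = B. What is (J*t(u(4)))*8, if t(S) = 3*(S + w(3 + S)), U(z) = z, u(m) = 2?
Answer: -1872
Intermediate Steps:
w(B) = 5 - B
V = 7 (V = 4 - 1*(-3) = 4 + 3 = 7)
J = -39 (J = -4 + 7*(-5) = -4 - 35 = -39)
t(S) = 6 (t(S) = 3*(S + (5 - (3 + S))) = 3*(S + (5 + (-3 - S))) = 3*(S + (2 - S)) = 3*2 = 6)
(J*t(u(4)))*8 = -39*6*8 = -234*8 = -1872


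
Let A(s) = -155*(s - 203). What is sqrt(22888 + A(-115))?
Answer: sqrt(72178) ≈ 268.66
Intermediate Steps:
A(s) = 31465 - 155*s (A(s) = -155*(-203 + s) = 31465 - 155*s)
sqrt(22888 + A(-115)) = sqrt(22888 + (31465 - 155*(-115))) = sqrt(22888 + (31465 + 17825)) = sqrt(22888 + 49290) = sqrt(72178)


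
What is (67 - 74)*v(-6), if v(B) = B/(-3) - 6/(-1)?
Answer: -56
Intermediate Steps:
v(B) = 6 - B/3 (v(B) = B*(-⅓) - 6*(-1) = -B/3 + 6 = 6 - B/3)
(67 - 74)*v(-6) = (67 - 74)*(6 - ⅓*(-6)) = -7*(6 + 2) = -7*8 = -56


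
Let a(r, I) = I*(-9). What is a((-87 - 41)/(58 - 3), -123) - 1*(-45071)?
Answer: 46178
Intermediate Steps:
a(r, I) = -9*I
a((-87 - 41)/(58 - 3), -123) - 1*(-45071) = -9*(-123) - 1*(-45071) = 1107 + 45071 = 46178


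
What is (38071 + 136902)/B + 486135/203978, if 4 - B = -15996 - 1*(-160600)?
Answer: 17302239203/14747609400 ≈ 1.1732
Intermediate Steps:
B = -144600 (B = 4 - (-15996 - 1*(-160600)) = 4 - (-15996 + 160600) = 4 - 1*144604 = 4 - 144604 = -144600)
(38071 + 136902)/B + 486135/203978 = (38071 + 136902)/(-144600) + 486135/203978 = 174973*(-1/144600) + 486135*(1/203978) = -174973/144600 + 486135/203978 = 17302239203/14747609400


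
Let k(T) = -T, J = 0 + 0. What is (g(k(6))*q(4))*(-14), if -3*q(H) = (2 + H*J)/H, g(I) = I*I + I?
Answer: 70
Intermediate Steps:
J = 0
g(I) = I + I² (g(I) = I² + I = I + I²)
q(H) = -2/(3*H) (q(H) = -(2 + H*0)/(3*H) = -(2 + 0)/(3*H) = -2/(3*H))
(g(k(6))*q(4))*(-14) = (((-1*6)*(1 - 1*6))*(-⅔/4))*(-14) = ((-6*(1 - 6))*(-⅔*¼))*(-14) = (-6*(-5)*(-⅙))*(-14) = (30*(-⅙))*(-14) = -5*(-14) = 70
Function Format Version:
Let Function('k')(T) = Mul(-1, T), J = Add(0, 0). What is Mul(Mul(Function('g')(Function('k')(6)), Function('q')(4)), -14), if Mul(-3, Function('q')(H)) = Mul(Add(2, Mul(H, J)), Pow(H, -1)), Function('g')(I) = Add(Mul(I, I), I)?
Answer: 70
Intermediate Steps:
J = 0
Function('g')(I) = Add(I, Pow(I, 2)) (Function('g')(I) = Add(Pow(I, 2), I) = Add(I, Pow(I, 2)))
Function('q')(H) = Mul(Rational(-2, 3), Pow(H, -1)) (Function('q')(H) = Mul(Rational(-1, 3), Mul(Add(2, Mul(H, 0)), Pow(H, -1))) = Mul(Rational(-1, 3), Mul(Add(2, 0), Pow(H, -1))) = Mul(Rational(-1, 3), Mul(2, Pow(H, -1))) = Mul(Rational(-2, 3), Pow(H, -1)))
Mul(Mul(Function('g')(Function('k')(6)), Function('q')(4)), -14) = Mul(Mul(Mul(Mul(-1, 6), Add(1, Mul(-1, 6))), Mul(Rational(-2, 3), Pow(4, -1))), -14) = Mul(Mul(Mul(-6, Add(1, -6)), Mul(Rational(-2, 3), Rational(1, 4))), -14) = Mul(Mul(Mul(-6, -5), Rational(-1, 6)), -14) = Mul(Mul(30, Rational(-1, 6)), -14) = Mul(-5, -14) = 70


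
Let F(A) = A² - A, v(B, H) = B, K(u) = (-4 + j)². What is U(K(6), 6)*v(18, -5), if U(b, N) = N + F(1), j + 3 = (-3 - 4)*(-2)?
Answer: 108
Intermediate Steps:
j = 11 (j = -3 + (-3 - 4)*(-2) = -3 - 7*(-2) = -3 + 14 = 11)
K(u) = 49 (K(u) = (-4 + 11)² = 7² = 49)
U(b, N) = N (U(b, N) = N + 1*(-1 + 1) = N + 1*0 = N + 0 = N)
U(K(6), 6)*v(18, -5) = 6*18 = 108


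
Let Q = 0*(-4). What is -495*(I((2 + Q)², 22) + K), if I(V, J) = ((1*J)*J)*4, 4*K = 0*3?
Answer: -958320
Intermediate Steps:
Q = 0
K = 0 (K = (0*3)/4 = (¼)*0 = 0)
I(V, J) = 4*J² (I(V, J) = (J*J)*4 = J²*4 = 4*J²)
-495*(I((2 + Q)², 22) + K) = -495*(4*22² + 0) = -495*(4*484 + 0) = -495*(1936 + 0) = -495*1936 = -958320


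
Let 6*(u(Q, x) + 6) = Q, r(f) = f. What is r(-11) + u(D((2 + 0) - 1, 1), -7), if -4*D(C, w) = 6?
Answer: -69/4 ≈ -17.250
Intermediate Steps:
D(C, w) = -3/2 (D(C, w) = -1/4*6 = -3/2)
u(Q, x) = -6 + Q/6
r(-11) + u(D((2 + 0) - 1, 1), -7) = -11 + (-6 + (1/6)*(-3/2)) = -11 + (-6 - 1/4) = -11 - 25/4 = -69/4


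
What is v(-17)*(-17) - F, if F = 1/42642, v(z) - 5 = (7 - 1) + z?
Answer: 4349483/42642 ≈ 102.00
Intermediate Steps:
v(z) = 11 + z (v(z) = 5 + ((7 - 1) + z) = 5 + (6 + z) = 11 + z)
F = 1/42642 ≈ 2.3451e-5
v(-17)*(-17) - F = (11 - 17)*(-17) - 1*1/42642 = -6*(-17) - 1/42642 = 102 - 1/42642 = 4349483/42642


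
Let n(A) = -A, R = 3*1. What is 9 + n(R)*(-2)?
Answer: 15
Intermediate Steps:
R = 3
9 + n(R)*(-2) = 9 - 1*3*(-2) = 9 - 3*(-2) = 9 + 6 = 15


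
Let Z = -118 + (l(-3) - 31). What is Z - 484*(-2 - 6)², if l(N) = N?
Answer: -31128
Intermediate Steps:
Z = -152 (Z = -118 + (-3 - 31) = -118 - 34 = -152)
Z - 484*(-2 - 6)² = -152 - 484*(-2 - 6)² = -152 - 484*(-8)² = -152 - 484*64 = -152 - 30976 = -31128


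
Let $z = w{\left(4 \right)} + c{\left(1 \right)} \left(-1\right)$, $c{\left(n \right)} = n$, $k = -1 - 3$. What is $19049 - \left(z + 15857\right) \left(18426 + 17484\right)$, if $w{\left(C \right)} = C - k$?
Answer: $-569657191$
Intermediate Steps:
$k = -4$ ($k = -1 - 3 = -4$)
$w{\left(C \right)} = 4 + C$ ($w{\left(C \right)} = C - -4 = C + 4 = 4 + C$)
$z = 7$ ($z = \left(4 + 4\right) + 1 \left(-1\right) = 8 - 1 = 7$)
$19049 - \left(z + 15857\right) \left(18426 + 17484\right) = 19049 - \left(7 + 15857\right) \left(18426 + 17484\right) = 19049 - 15864 \cdot 35910 = 19049 - 569676240 = -569657191$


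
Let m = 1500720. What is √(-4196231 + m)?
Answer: I*√2695511 ≈ 1641.8*I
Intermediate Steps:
√(-4196231 + m) = √(-4196231 + 1500720) = √(-2695511) = I*√2695511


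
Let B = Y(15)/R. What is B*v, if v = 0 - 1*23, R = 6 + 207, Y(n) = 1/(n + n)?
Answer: -23/6390 ≈ -0.0035994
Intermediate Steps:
Y(n) = 1/(2*n)
R = 213
v = -23 (v = 0 - 23 = -23)
B = 1/6390 (B = ((½)/15)/213 = ((½)*(1/15))*(1/213) = (1/30)*(1/213) = 1/6390 ≈ 0.00015649)
B*v = (1/6390)*(-23) = -23/6390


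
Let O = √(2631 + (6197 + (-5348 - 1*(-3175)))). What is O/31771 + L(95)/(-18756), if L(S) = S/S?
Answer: -1/18756 + 11*√55/31771 ≈ 0.0025144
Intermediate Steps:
L(S) = 1
O = 11*√55 (O = √(2631 + (6197 + (-5348 + 3175))) = √(2631 + (6197 - 2173)) = √(2631 + 4024) = √6655 = 11*√55 ≈ 81.578)
O/31771 + L(95)/(-18756) = (11*√55)/31771 + 1/(-18756) = (11*√55)*(1/31771) + 1*(-1/18756) = 11*√55/31771 - 1/18756 = -1/18756 + 11*√55/31771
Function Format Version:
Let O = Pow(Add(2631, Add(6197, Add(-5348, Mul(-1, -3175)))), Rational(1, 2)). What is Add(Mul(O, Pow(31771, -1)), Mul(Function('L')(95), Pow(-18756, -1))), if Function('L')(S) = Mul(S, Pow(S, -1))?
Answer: Add(Rational(-1, 18756), Mul(Rational(11, 31771), Pow(55, Rational(1, 2)))) ≈ 0.0025144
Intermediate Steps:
Function('L')(S) = 1
O = Mul(11, Pow(55, Rational(1, 2))) (O = Pow(Add(2631, Add(6197, Add(-5348, 3175))), Rational(1, 2)) = Pow(Add(2631, Add(6197, -2173)), Rational(1, 2)) = Pow(Add(2631, 4024), Rational(1, 2)) = Pow(6655, Rational(1, 2)) = Mul(11, Pow(55, Rational(1, 2))) ≈ 81.578)
Add(Mul(O, Pow(31771, -1)), Mul(Function('L')(95), Pow(-18756, -1))) = Add(Mul(Mul(11, Pow(55, Rational(1, 2))), Pow(31771, -1)), Mul(1, Pow(-18756, -1))) = Add(Mul(Mul(11, Pow(55, Rational(1, 2))), Rational(1, 31771)), Mul(1, Rational(-1, 18756))) = Add(Mul(Rational(11, 31771), Pow(55, Rational(1, 2))), Rational(-1, 18756)) = Add(Rational(-1, 18756), Mul(Rational(11, 31771), Pow(55, Rational(1, 2))))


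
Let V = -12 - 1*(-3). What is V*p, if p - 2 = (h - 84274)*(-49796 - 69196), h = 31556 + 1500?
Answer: -54850790322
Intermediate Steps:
h = 33056
V = -9 (V = -12 + 3 = -9)
p = 6094532258 (p = 2 + (33056 - 84274)*(-49796 - 69196) = 2 - 51218*(-118992) = 2 + 6094532256 = 6094532258)
V*p = -9*6094532258 = -54850790322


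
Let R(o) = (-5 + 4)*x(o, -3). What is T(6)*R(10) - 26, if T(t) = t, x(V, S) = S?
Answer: -8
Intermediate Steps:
R(o) = 3 (R(o) = (-5 + 4)*(-3) = -1*(-3) = 3)
T(6)*R(10) - 26 = 6*3 - 26 = 18 - 26 = -8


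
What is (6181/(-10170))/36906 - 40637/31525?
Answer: -3050528685353/2366480996100 ≈ -1.2891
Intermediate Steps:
(6181/(-10170))/36906 - 40637/31525 = (6181*(-1/10170))*(1/36906) - 40637*1/31525 = -6181/10170*1/36906 - 40637/31525 = -6181/375334020 - 40637/31525 = -3050528685353/2366480996100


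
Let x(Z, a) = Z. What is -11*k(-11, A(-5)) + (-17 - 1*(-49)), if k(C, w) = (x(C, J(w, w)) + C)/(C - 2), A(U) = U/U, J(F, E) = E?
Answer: 174/13 ≈ 13.385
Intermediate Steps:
A(U) = 1
k(C, w) = 2*C/(-2 + C) (k(C, w) = (C + C)/(C - 2) = (2*C)/(-2 + C) = 2*C/(-2 + C))
-11*k(-11, A(-5)) + (-17 - 1*(-49)) = -22*(-11)/(-2 - 11) + (-17 - 1*(-49)) = -22*(-11)/(-13) + (-17 + 49) = -22*(-11)*(-1)/13 + 32 = -11*22/13 + 32 = -242/13 + 32 = 174/13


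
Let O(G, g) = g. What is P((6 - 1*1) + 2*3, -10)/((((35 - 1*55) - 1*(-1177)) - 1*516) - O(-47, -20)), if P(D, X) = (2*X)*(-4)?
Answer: 80/661 ≈ 0.12103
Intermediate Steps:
P(D, X) = -8*X
P((6 - 1*1) + 2*3, -10)/((((35 - 1*55) - 1*(-1177)) - 1*516) - O(-47, -20)) = (-8*(-10))/((((35 - 1*55) - 1*(-1177)) - 1*516) - 1*(-20)) = 80/((((35 - 55) + 1177) - 516) + 20) = 80/(((-20 + 1177) - 516) + 20) = 80/((1157 - 516) + 20) = 80/(641 + 20) = 80/661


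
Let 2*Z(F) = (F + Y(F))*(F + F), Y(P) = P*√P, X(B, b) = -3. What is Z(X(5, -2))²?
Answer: -162 + 162*I*√3 ≈ -162.0 + 280.59*I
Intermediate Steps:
Y(P) = P^(3/2)
Z(F) = F*(F + F^(3/2)) (Z(F) = ((F + F^(3/2))*(F + F))/2 = ((F + F^(3/2))*(2*F))/2 = (2*F*(F + F^(3/2)))/2 = F*(F + F^(3/2)))
Z(X(5, -2))² = (-3*(-3 + (-3)^(3/2)))² = (-3*(-3 - 3*I*√3))² = (9 + 9*I*√3)²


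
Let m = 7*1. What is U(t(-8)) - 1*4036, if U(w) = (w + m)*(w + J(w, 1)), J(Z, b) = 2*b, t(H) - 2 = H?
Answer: -4040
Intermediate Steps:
m = 7
t(H) = 2 + H
U(w) = (2 + w)*(7 + w) (U(w) = (w + 7)*(w + 2*1) = (7 + w)*(w + 2) = (7 + w)*(2 + w) = (2 + w)*(7 + w))
U(t(-8)) - 1*4036 = (14 + (2 - 8)² + 9*(2 - 8)) - 1*4036 = (14 + (-6)² + 9*(-6)) - 4036 = (14 + 36 - 54) - 4036 = -4 - 4036 = -4040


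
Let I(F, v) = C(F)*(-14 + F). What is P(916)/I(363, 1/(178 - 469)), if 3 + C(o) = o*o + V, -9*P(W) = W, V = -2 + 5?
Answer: -916/413886429 ≈ -2.2132e-6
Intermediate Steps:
V = 3
P(W) = -W/9
C(o) = o**2 (C(o) = -3 + (o*o + 3) = -3 + (o**2 + 3) = -3 + (3 + o**2) = o**2)
I(F, v) = F**2*(-14 + F)
P(916)/I(363, 1/(178 - 469)) = (-1/9*916)/((363**2*(-14 + 363))) = -916/(9*(131769*349)) = -916/9/45987381 = -916/9*1/45987381 = -916/413886429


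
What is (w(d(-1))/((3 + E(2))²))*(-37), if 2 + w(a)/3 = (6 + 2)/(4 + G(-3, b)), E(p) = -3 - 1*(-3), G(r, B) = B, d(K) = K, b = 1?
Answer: 74/15 ≈ 4.9333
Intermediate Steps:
E(p) = 0 (E(p) = -3 + 3 = 0)
w(a) = -6/5 (w(a) = -6 + 3*((6 + 2)/(4 + 1)) = -6 + 3*(8/5) = -6 + 24/5 = -6/5)
(w(d(-1))/((3 + E(2))²))*(-37) = (-6/5/(3 + 0)²)*(-37) = (-6/5/3²)*(-37) = (-6/5/9)*(-37) = ((⅑)*(-6/5))*(-37) = -2/15*(-37) = 74/15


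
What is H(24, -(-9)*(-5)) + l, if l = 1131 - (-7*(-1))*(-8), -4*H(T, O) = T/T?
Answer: 4747/4 ≈ 1186.8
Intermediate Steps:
H(T, O) = -¼ (H(T, O) = -T/(4*T) = -¼*1 = -¼)
l = 1187 (l = 1131 - 7*(-8) = 1131 - 1*(-56) = 1131 + 56 = 1187)
H(24, -(-9)*(-5)) + l = -¼ + 1187 = 4747/4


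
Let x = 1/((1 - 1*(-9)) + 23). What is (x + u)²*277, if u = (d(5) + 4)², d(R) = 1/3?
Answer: 960371188/9801 ≈ 97987.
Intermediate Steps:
d(R) = ⅓
x = 1/33 (x = 1/((1 + 9) + 23) = 1/(10 + 23) = 1/33 ≈ 0.030303)
u = 169/9 (u = (⅓ + 4)² = (13/3)² = 169/9 ≈ 18.778)
(x + u)²*277 = (1/33 + 169/9)²*277 = (1862/99)²*277 = (3467044/9801)*277 = 960371188/9801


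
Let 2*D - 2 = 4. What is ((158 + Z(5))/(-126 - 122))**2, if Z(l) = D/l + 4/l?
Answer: 635209/1537600 ≈ 0.41312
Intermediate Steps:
D = 3 (D = 1 + (1/2)*4 = 1 + 2 = 3)
Z(l) = 7/l (Z(l) = 3/l + 4/l = 7/l)
((158 + Z(5))/(-126 - 122))**2 = ((158 + 7/5)/(-126 - 122))**2 = ((158 + 7*(1/5))/(-248))**2 = ((158 + 7/5)*(-1/248))**2 = ((797/5)*(-1/248))**2 = (-797/1240)**2 = 635209/1537600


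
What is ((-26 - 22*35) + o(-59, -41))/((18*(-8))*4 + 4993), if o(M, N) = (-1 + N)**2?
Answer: 968/4417 ≈ 0.21915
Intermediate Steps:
((-26 - 22*35) + o(-59, -41))/((18*(-8))*4 + 4993) = ((-26 - 22*35) + (-1 - 41)**2)/((18*(-8))*4 + 4993) = ((-26 - 770) + (-42)**2)/(-144*4 + 4993) = (-796 + 1764)/(-576 + 4993) = 968/4417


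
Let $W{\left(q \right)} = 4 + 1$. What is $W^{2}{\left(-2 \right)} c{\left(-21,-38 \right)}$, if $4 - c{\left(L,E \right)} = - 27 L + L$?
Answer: $-13550$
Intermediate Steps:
$W{\left(q \right)} = 5$
$c{\left(L,E \right)} = 4 + 26 L$ ($c{\left(L,E \right)} = 4 - \left(- 27 L + L\right) = 4 - - 26 L = 4 + 26 L$)
$W^{2}{\left(-2 \right)} c{\left(-21,-38 \right)} = 5^{2} \left(4 + 26 \left(-21\right)\right) = 25 \left(4 - 546\right) = 25 \left(-542\right) = -13550$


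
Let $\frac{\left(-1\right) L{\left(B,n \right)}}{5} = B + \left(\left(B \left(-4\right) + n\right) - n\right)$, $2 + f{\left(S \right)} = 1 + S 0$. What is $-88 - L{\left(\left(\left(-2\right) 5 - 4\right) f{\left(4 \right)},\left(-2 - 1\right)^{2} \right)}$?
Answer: $-298$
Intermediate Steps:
$f{\left(S \right)} = -1$ ($f{\left(S \right)} = -2 + \left(1 + S 0\right) = -2 + \left(1 + 0\right) = -2 + 1 = -1$)
$L{\left(B,n \right)} = 15 B$ ($L{\left(B,n \right)} = - 5 \left(B + \left(\left(B \left(-4\right) + n\right) - n\right)\right) = - 5 \left(B - 4 B\right) = - 5 \left(- 3 B\right) = 15 B$)
$-88 - L{\left(\left(\left(-2\right) 5 - 4\right) f{\left(4 \right)},\left(-2 - 1\right)^{2} \right)} = -88 - 15 \left(\left(-2\right) 5 - 4\right) \left(-1\right) = -88 - 15 \left(-10 - 4\right) \left(-1\right) = -88 - 15 \left(\left(-14\right) \left(-1\right)\right) = -88 - 15 \cdot 14 = -88 - 210 = -298$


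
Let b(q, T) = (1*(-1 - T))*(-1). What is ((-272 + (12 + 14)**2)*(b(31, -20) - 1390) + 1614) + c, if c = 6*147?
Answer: -566740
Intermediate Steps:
b(q, T) = 1 + T (b(q, T) = (-1 - T)*(-1) = 1 + T)
c = 882
((-272 + (12 + 14)**2)*(b(31, -20) - 1390) + 1614) + c = ((-272 + (12 + 14)**2)*((1 - 20) - 1390) + 1614) + 882 = ((-272 + 26**2)*(-19 - 1390) + 1614) + 882 = ((-272 + 676)*(-1409) + 1614) + 882 = (404*(-1409) + 1614) + 882 = (-569236 + 1614) + 882 = -567622 + 882 = -566740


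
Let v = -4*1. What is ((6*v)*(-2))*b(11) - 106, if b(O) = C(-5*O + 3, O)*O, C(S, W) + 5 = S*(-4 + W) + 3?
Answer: -193354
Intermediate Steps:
C(S, W) = -2 + S*(-4 + W) (C(S, W) = -5 + (S*(-4 + W) + 3) = -5 + (3 + S*(-4 + W)) = -2 + S*(-4 + W))
b(O) = O*(-14 + 20*O + O*(3 - 5*O)) (b(O) = (-2 - 4*(-5*O + 3) + (-5*O + 3)*O)*O = (-2 - 4*(3 - 5*O) + (3 - 5*O)*O)*O = (-2 + (-12 + 20*O) + O*(3 - 5*O))*O = (-14 + 20*O + O*(3 - 5*O))*O = O*(-14 + 20*O + O*(3 - 5*O)))
v = -4
((6*v)*(-2))*b(11) - 106 = ((6*(-4))*(-2))*(11*(-14 - 5*11² + 23*11)) - 106 = (-24*(-2))*(11*(-14 - 5*121 + 253)) - 106 = 48*(11*(-14 - 605 + 253)) - 106 = 48*(11*(-366)) - 106 = 48*(-4026) - 106 = -193248 - 106 = -193354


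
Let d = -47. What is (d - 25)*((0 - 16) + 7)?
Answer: 648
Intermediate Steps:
(d - 25)*((0 - 16) + 7) = (-47 - 25)*((0 - 16) + 7) = -72*(-16 + 7) = -72*(-9) = 648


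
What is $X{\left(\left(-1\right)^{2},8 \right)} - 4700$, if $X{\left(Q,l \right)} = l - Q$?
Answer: $-4693$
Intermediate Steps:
$X{\left(\left(-1\right)^{2},8 \right)} - 4700 = \left(8 - \left(-1\right)^{2}\right) - 4700 = \left(8 - 1\right) - 4700 = 7 - 4700 = -4693$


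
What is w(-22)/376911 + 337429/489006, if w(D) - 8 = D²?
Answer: 14157921419/20479082274 ≈ 0.69134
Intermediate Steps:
w(D) = 8 + D²
w(-22)/376911 + 337429/489006 = (8 + (-22)²)/376911 + 337429/489006 = (8 + 484)*(1/376911) + 337429*(1/489006) = 492*(1/376911) + 337429/489006 = 164/125637 + 337429/489006 = 14157921419/20479082274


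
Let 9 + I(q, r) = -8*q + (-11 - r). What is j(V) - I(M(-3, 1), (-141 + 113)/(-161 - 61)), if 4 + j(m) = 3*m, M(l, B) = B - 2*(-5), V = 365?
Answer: 133103/111 ≈ 1199.1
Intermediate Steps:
M(l, B) = 10 + B (M(l, B) = B + 10 = 10 + B)
I(q, r) = -20 - r - 8*q (I(q, r) = -9 + (-8*q + (-11 - r)) = -9 + (-11 - r - 8*q) = -20 - r - 8*q)
j(m) = -4 + 3*m
j(V) - I(M(-3, 1), (-141 + 113)/(-161 - 61)) = (-4 + 3*365) - (-20 - (-141 + 113)/(-161 - 61) - 8*(10 + 1)) = (-4 + 1095) - (-20 - (-28)/(-222) - 8*11) = 1091 - (-20 - (-28)*(-1)/222 - 88) = 1091 - (-20 - 1*14/111 - 88) = 1091 - (-20 - 14/111 - 88) = 1091 - 1*(-12002/111) = 1091 + 12002/111 = 133103/111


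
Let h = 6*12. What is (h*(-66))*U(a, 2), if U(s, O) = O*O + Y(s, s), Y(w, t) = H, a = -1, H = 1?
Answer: -23760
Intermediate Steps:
Y(w, t) = 1
U(s, O) = 1 + O**2 (U(s, O) = O*O + 1 = O**2 + 1 = 1 + O**2)
h = 72
(h*(-66))*U(a, 2) = (72*(-66))*(1 + 2**2) = -4752*(1 + 4) = -4752*5 = -23760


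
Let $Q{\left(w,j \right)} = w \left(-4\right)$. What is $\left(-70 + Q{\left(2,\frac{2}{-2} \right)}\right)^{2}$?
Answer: $6084$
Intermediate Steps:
$Q{\left(w,j \right)} = - 4 w$
$\left(-70 + Q{\left(2,\frac{2}{-2} \right)}\right)^{2} = \left(-70 - 8\right)^{2} = \left(-78\right)^{2} = 6084$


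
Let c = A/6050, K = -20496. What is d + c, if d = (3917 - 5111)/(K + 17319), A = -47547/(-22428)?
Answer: 6006081497/15966119400 ≈ 0.37618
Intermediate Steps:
A = 5283/2492 (A = -47547*(-1/22428) = 5283/2492 ≈ 2.1200)
d = 398/1059 (d = (3917 - 5111)/(-20496 + 17319) = -1194/(-3177) = -1194*(-1/3177) = 398/1059 ≈ 0.37583)
c = 5283/15076600 (c = (5283/2492)/6050 = (5283/2492)*(1/6050) = 5283/15076600 ≈ 0.00035041)
d + c = 398/1059 + 5283/15076600 = 6006081497/15966119400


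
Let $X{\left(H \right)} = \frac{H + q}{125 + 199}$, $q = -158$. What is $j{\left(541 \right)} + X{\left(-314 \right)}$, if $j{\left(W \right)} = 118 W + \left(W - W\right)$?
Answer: $\frac{5170760}{81} \approx 63837.0$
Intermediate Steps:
$j{\left(W \right)} = 118 W$ ($j{\left(W \right)} = 118 W + 0 = 118 W$)
$X{\left(H \right)} = - \frac{79}{162} + \frac{H}{324}$ ($X{\left(H \right)} = \frac{H - 158}{125 + 199} = \frac{-158 + H}{324} = \left(-158 + H\right) \frac{1}{324} = - \frac{79}{162} + \frac{H}{324}$)
$j{\left(541 \right)} + X{\left(-314 \right)} = 118 \cdot 541 + \left(- \frac{79}{162} + \frac{1}{324} \left(-314\right)\right) = 63838 - \frac{118}{81} = \frac{5170760}{81}$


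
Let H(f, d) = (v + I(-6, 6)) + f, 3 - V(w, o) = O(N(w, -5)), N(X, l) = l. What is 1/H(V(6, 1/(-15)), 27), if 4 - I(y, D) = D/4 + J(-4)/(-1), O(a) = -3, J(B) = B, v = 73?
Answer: 2/155 ≈ 0.012903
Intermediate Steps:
V(w, o) = 6 (V(w, o) = 3 - 1*(-3) = 3 + 3 = 6)
I(y, D) = -D/4 (I(y, D) = 4 - (D/4 - 4/(-1)) = 4 - (D*(¼) - 4*(-1)) = 4 - (D/4 + 4) = 4 - (4 + D/4) = 4 + (-4 - D/4) = -D/4)
H(f, d) = 143/2 + f (H(f, d) = (73 - ¼*6) + f = (73 - 3/2) + f = 143/2 + f)
1/H(V(6, 1/(-15)), 27) = 1/(143/2 + 6) = 1/(155/2) = 2/155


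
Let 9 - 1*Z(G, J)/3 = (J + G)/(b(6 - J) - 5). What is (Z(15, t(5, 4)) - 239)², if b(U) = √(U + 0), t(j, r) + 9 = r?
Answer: 1987756/49 - 42270*√11/49 ≈ 37705.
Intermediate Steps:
t(j, r) = -9 + r
b(U) = √U
Z(G, J) = 27 - 3*(G + J)/(-5 + √(6 - J)) (Z(G, J) = 27 - 3*(J + G)/(√(6 - J) - 5) = 27 - 3*(G + J)/(-5 + √(6 - J)))
(Z(15, t(5, 4)) - 239)² = (3*(-45 - 1*15 - (-9 + 4) + 9*√(6 - (-9 + 4)))/(-5 + √(6 - (-9 + 4))) - 239)² = (3*(-45 - 15 - 1*(-5) + 9*√(6 - 1*(-5)))/(-5 + √(6 - 1*(-5))) - 239)² = (3*(-45 - 15 + 5 + 9*√(6 + 5))/(-5 + √(6 + 5)) - 239)² = (3*(-45 - 15 + 5 + 9*√11)/(-5 + √11) - 239)² = (3*(-55 + 9*√11)/(-5 + √11) - 239)² = (-239 + 3*(-55 + 9*√11)/(-5 + √11))²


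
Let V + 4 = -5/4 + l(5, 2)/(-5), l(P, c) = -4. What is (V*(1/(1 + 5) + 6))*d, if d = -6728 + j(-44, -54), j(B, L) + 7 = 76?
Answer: 21928087/120 ≈ 1.8273e+5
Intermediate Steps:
j(B, L) = 69 (j(B, L) = -7 + 76 = 69)
d = -6659 (d = -6728 + 69 = -6659)
V = -89/20 (V = -4 + (-5/4 - 4/(-5)) = -4 + (-5*¼ - 4*(-⅕)) = -4 + (-5/4 + ⅘) = -4 - 9/20 = -89/20 ≈ -4.4500)
(V*(1/(1 + 5) + 6))*d = -89*(1/(1 + 5) + 6)/20*(-6659) = -89*(1/6 + 6)/20*(-6659) = -89*(⅙ + 6)/20*(-6659) = -89/20*37/6*(-6659) = -3293/120*(-6659) = 21928087/120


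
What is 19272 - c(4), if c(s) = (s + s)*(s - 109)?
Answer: 20112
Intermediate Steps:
c(s) = 2*s*(-109 + s) (c(s) = (2*s)*(-109 + s) = 2*s*(-109 + s))
19272 - c(4) = 19272 - 2*4*(-109 + 4) = 19272 - 2*4*(-105) = 19272 - 1*(-840) = 19272 + 840 = 20112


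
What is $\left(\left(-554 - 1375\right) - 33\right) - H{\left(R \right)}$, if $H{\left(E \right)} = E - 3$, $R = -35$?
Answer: $-1924$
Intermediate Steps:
$H{\left(E \right)} = -3 + E$
$\left(\left(-554 - 1375\right) - 33\right) - H{\left(R \right)} = \left(\left(-554 - 1375\right) - 33\right) - \left(-3 - 35\right) = \left(-1929 - 33\right) - -38 = -1962 + 38 = -1924$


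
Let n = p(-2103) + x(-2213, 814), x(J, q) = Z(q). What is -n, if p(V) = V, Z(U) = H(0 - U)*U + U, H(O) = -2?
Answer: 2917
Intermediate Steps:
Z(U) = -U (Z(U) = -2*U + U = -U)
x(J, q) = -q
n = -2917 (n = -2103 - 1*814 = -2103 - 814 = -2917)
-n = -1*(-2917) = 2917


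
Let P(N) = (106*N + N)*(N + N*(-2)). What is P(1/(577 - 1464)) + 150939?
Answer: 118754125984/786769 ≈ 1.5094e+5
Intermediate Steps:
P(N) = -107*N² (P(N) = (107*N)*(N - 2*N) = (107*N)*(-N) = -107*N²)
P(1/(577 - 1464)) + 150939 = -107/(577 - 1464)² + 150939 = -107*(1/(-887))² + 150939 = -107*(-1/887)² + 150939 = -107*1/786769 + 150939 = -107/786769 + 150939 = 118754125984/786769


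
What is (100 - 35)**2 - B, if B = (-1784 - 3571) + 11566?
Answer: -1986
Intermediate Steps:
B = 6211 (B = -5355 + 11566 = 6211)
(100 - 35)**2 - B = (100 - 35)**2 - 1*6211 = 65**2 - 6211 = 4225 - 6211 = -1986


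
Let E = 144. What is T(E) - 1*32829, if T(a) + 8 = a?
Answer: -32693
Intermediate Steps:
T(a) = -8 + a
T(E) - 1*32829 = (-8 + 144) - 1*32829 = 136 - 32829 = -32693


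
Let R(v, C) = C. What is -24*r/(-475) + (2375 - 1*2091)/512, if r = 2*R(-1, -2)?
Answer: 21437/60800 ≈ 0.35258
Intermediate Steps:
r = -4 (r = 2*(-2) = -4)
-24*r/(-475) + (2375 - 1*2091)/512 = -24*(-4)/(-475) + (2375 - 1*2091)/512 = 96*(-1/475) + (2375 - 2091)*(1/512) = -96/475 + 284*(1/512) = -96/475 + 71/128 = 21437/60800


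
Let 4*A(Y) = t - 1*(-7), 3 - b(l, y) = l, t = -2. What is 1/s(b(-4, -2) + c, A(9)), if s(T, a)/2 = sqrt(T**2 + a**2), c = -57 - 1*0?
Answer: 2*sqrt(1601)/8005 ≈ 0.0099969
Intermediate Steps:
b(l, y) = 3 - l
c = -57 (c = -57 + 0 = -57)
A(Y) = 5/4 (A(Y) = (-2 - 1*(-7))/4 = (-2 + 7)/4 = (1/4)*5 = 5/4)
s(T, a) = 2*sqrt(T**2 + a**2)
1/s(b(-4, -2) + c, A(9)) = 1/(2*sqrt(((3 - 1*(-4)) - 57)**2 + (5/4)**2)) = 1/(2*sqrt(((3 + 4) - 57)**2 + 25/16)) = 1/(2*sqrt((7 - 57)**2 + 25/16)) = 1/(2*sqrt((-50)**2 + 25/16)) = 1/(2*sqrt(2500 + 25/16)) = 1/(2*sqrt(40025/16)) = 1/(2*(5*sqrt(1601)/4)) = 1/(5*sqrt(1601)/2) = 2*sqrt(1601)/8005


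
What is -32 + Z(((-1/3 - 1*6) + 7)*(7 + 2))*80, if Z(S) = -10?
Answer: -832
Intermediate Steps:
-32 + Z(((-1/3 - 1*6) + 7)*(7 + 2))*80 = -32 - 10*80 = -32 - 800 = -832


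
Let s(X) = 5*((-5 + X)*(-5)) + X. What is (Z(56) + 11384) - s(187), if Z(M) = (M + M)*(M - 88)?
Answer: 12163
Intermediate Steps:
Z(M) = 2*M*(-88 + M) (Z(M) = (2*M)*(-88 + M) = 2*M*(-88 + M))
s(X) = 125 - 24*X (s(X) = 5*(25 - 5*X) + X = (125 - 25*X) + X = 125 - 24*X)
(Z(56) + 11384) - s(187) = (2*56*(-88 + 56) + 11384) - (125 - 24*187) = (2*56*(-32) + 11384) - (125 - 4488) = (-3584 + 11384) - 1*(-4363) = 7800 + 4363 = 12163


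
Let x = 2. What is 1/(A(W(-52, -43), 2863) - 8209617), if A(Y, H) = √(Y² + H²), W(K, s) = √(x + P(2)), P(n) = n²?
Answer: -8209617/67397803089914 - 5*√327871/67397803089914 ≈ -1.2185e-7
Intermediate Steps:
W(K, s) = √6 (W(K, s) = √(2 + 2²) = √(2 + 4) = √6)
A(Y, H) = √(H² + Y²)
1/(A(W(-52, -43), 2863) - 8209617) = 1/(√(2863² + (√6)²) - 8209617) = 1/(√(8196769 + 6) - 8209617) = 1/(√8196775 - 8209617) = 1/(5*√327871 - 8209617) = 1/(-8209617 + 5*√327871)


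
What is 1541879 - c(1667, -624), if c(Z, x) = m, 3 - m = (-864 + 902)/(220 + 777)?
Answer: 1537250410/997 ≈ 1.5419e+6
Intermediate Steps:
m = 2953/997 (m = 3 - (-864 + 902)/(220 + 777) = 3 - 38/997 = 2953/997 ≈ 2.9619)
c(Z, x) = 2953/997
1541879 - c(1667, -624) = 1541879 - 1*2953/997 = 1541879 - 2953/997 = 1537250410/997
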